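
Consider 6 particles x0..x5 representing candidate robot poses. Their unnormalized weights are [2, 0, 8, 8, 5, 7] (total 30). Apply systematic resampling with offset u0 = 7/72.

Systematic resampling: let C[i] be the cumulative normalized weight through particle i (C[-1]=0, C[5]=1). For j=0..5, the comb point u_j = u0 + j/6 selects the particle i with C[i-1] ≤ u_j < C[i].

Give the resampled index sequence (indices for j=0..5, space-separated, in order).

C = [1/15, 1/15, 1/3, 3/5, 23/30, 1]
j=0: u_0=7/72 ∈ [1/15, 1/3) → index 2
j=1: u_1=19/72 ∈ [1/15, 1/3) → index 2
j=2: u_2=31/72 ∈ [1/3, 3/5) → index 3
j=3: u_3=43/72 ∈ [1/3, 3/5) → index 3
j=4: u_4=55/72 ∈ [3/5, 23/30) → index 4
j=5: u_5=67/72 ∈ [23/30, 1) → index 5

2 2 3 3 4 5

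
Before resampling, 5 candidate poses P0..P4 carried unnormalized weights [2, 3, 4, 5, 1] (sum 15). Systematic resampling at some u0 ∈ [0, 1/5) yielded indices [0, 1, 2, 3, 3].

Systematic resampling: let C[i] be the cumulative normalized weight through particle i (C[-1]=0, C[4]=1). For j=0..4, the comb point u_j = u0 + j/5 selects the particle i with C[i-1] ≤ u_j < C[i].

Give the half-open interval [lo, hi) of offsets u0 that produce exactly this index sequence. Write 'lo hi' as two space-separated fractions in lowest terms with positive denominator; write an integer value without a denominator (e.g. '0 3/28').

C = [2/15, 1/3, 3/5, 14/15, 1]
j=0 picked index 0: u0 ∈ [0, 2/15)
j=1 picked index 1: u0 ∈ [-1/15, 2/15)
j=2 picked index 2: u0 ∈ [-1/15, 1/5)
j=3 picked index 3: u0 ∈ [0, 1/3)
j=4 picked index 3: u0 ∈ [-1/5, 2/15)
intersection: [0, 2/15)

0 2/15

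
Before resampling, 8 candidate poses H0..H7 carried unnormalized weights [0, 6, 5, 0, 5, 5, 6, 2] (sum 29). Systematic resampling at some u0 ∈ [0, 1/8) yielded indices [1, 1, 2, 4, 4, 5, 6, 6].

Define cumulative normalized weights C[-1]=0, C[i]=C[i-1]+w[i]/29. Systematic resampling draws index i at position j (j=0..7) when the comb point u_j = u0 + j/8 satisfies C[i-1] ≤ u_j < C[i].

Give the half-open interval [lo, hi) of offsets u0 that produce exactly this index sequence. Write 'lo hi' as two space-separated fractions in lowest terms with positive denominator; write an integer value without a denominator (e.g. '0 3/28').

1/232 3/58

C = [0, 6/29, 11/29, 11/29, 16/29, 21/29, 27/29, 1]
j=0 picked index 1: u0 ∈ [0, 6/29)
j=1 picked index 1: u0 ∈ [-1/8, 19/232)
j=2 picked index 2: u0 ∈ [-5/116, 15/116)
j=3 picked index 4: u0 ∈ [1/232, 41/232)
j=4 picked index 4: u0 ∈ [-7/58, 3/58)
j=5 picked index 5: u0 ∈ [-17/232, 23/232)
j=6 picked index 6: u0 ∈ [-3/116, 21/116)
j=7 picked index 6: u0 ∈ [-35/232, 13/232)
intersection: [1/232, 3/58)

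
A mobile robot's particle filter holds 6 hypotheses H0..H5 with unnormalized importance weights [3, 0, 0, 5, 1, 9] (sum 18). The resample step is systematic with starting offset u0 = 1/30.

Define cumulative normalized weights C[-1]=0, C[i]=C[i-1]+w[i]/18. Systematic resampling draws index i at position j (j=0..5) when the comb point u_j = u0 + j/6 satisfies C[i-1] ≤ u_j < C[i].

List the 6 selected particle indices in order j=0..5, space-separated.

0 3 3 5 5 5

C = [1/6, 1/6, 1/6, 4/9, 1/2, 1]
j=0: u_0=1/30 ∈ [0, 1/6) → index 0
j=1: u_1=1/5 ∈ [1/6, 4/9) → index 3
j=2: u_2=11/30 ∈ [1/6, 4/9) → index 3
j=3: u_3=8/15 ∈ [1/2, 1) → index 5
j=4: u_4=7/10 ∈ [1/2, 1) → index 5
j=5: u_5=13/15 ∈ [1/2, 1) → index 5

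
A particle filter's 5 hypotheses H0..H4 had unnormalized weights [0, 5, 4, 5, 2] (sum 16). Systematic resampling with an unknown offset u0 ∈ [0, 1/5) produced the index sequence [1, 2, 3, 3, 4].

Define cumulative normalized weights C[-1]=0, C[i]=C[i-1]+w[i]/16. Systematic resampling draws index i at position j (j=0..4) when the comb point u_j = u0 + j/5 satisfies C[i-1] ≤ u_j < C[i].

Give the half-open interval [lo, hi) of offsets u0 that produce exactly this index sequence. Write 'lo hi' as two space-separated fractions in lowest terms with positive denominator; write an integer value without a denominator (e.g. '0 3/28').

C = [0, 5/16, 9/16, 7/8, 1]
j=0 picked index 1: u0 ∈ [0, 5/16)
j=1 picked index 2: u0 ∈ [9/80, 29/80)
j=2 picked index 3: u0 ∈ [13/80, 19/40)
j=3 picked index 3: u0 ∈ [-3/80, 11/40)
j=4 picked index 4: u0 ∈ [3/40, 1/5)
intersection: [13/80, 1/5)

13/80 1/5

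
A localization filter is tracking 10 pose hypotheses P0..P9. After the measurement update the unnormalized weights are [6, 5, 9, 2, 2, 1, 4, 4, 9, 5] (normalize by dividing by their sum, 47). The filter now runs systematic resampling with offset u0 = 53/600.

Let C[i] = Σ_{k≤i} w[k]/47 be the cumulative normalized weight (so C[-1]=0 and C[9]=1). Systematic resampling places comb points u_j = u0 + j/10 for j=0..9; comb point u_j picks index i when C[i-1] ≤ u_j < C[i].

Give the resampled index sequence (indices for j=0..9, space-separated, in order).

C = [6/47, 11/47, 20/47, 22/47, 24/47, 25/47, 29/47, 33/47, 42/47, 1]
j=0: u_0=53/600 ∈ [0, 6/47) → index 0
j=1: u_1=113/600 ∈ [6/47, 11/47) → index 1
j=2: u_2=173/600 ∈ [11/47, 20/47) → index 2
j=3: u_3=233/600 ∈ [11/47, 20/47) → index 2
j=4: u_4=293/600 ∈ [22/47, 24/47) → index 4
j=5: u_5=353/600 ∈ [25/47, 29/47) → index 6
j=6: u_6=413/600 ∈ [29/47, 33/47) → index 7
j=7: u_7=473/600 ∈ [33/47, 42/47) → index 8
j=8: u_8=533/600 ∈ [33/47, 42/47) → index 8
j=9: u_9=593/600 ∈ [42/47, 1) → index 9

0 1 2 2 4 6 7 8 8 9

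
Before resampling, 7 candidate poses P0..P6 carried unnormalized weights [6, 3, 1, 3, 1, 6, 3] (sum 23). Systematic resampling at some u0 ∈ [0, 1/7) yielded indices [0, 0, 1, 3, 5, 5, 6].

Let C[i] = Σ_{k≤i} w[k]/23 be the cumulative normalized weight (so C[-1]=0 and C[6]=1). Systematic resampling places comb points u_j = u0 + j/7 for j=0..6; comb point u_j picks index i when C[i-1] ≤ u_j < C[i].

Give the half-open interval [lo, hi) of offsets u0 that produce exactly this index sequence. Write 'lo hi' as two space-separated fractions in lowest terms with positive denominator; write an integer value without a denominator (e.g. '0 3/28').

6/161 17/161

C = [6/23, 9/23, 10/23, 13/23, 14/23, 20/23, 1]
j=0 picked index 0: u0 ∈ [0, 6/23)
j=1 picked index 0: u0 ∈ [-1/7, 19/161)
j=2 picked index 1: u0 ∈ [-4/161, 17/161)
j=3 picked index 3: u0 ∈ [1/161, 22/161)
j=4 picked index 5: u0 ∈ [6/161, 48/161)
j=5 picked index 5: u0 ∈ [-17/161, 25/161)
j=6 picked index 6: u0 ∈ [2/161, 1/7)
intersection: [6/161, 17/161)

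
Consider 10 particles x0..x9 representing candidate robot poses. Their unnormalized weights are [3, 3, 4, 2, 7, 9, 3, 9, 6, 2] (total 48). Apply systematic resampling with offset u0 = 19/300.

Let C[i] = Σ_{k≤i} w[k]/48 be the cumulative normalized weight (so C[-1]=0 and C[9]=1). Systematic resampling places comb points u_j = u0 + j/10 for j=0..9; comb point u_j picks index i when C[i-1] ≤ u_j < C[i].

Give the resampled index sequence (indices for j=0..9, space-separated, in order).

1 2 4 4 5 5 7 7 8 9

C = [1/16, 1/8, 5/24, 1/4, 19/48, 7/12, 31/48, 5/6, 23/24, 1]
j=0: u_0=19/300 ∈ [1/16, 1/8) → index 1
j=1: u_1=49/300 ∈ [1/8, 5/24) → index 2
j=2: u_2=79/300 ∈ [1/4, 19/48) → index 4
j=3: u_3=109/300 ∈ [1/4, 19/48) → index 4
j=4: u_4=139/300 ∈ [19/48, 7/12) → index 5
j=5: u_5=169/300 ∈ [19/48, 7/12) → index 5
j=6: u_6=199/300 ∈ [31/48, 5/6) → index 7
j=7: u_7=229/300 ∈ [31/48, 5/6) → index 7
j=8: u_8=259/300 ∈ [5/6, 23/24) → index 8
j=9: u_9=289/300 ∈ [23/24, 1) → index 9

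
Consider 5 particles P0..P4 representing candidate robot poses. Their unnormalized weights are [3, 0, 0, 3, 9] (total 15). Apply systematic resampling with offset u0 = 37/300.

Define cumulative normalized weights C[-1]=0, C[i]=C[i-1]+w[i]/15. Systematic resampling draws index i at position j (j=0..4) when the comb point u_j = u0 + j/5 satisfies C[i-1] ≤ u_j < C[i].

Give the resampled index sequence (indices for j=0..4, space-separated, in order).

C = [1/5, 1/5, 1/5, 2/5, 1]
j=0: u_0=37/300 ∈ [0, 1/5) → index 0
j=1: u_1=97/300 ∈ [1/5, 2/5) → index 3
j=2: u_2=157/300 ∈ [2/5, 1) → index 4
j=3: u_3=217/300 ∈ [2/5, 1) → index 4
j=4: u_4=277/300 ∈ [2/5, 1) → index 4

0 3 4 4 4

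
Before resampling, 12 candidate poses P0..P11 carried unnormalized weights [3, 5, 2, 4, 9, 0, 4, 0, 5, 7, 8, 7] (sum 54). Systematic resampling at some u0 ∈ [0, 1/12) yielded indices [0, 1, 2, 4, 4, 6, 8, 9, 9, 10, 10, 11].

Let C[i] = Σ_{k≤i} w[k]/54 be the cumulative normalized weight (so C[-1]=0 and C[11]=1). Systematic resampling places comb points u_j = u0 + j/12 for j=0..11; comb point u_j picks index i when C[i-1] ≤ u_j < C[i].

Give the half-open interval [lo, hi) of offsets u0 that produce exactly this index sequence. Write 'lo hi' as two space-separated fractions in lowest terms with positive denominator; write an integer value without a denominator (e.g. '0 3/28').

C = [1/18, 4/27, 5/27, 7/27, 23/54, 23/54, 1/2, 1/2, 16/27, 13/18, 47/54, 1]
j=0 picked index 0: u0 ∈ [0, 1/18)
j=1 picked index 1: u0 ∈ [-1/36, 7/108)
j=2 picked index 2: u0 ∈ [-1/54, 1/54)
j=3 picked index 4: u0 ∈ [1/108, 19/108)
j=4 picked index 4: u0 ∈ [-2/27, 5/54)
j=5 picked index 6: u0 ∈ [1/108, 1/12)
j=6 picked index 8: u0 ∈ [0, 5/54)
j=7 picked index 9: u0 ∈ [1/108, 5/36)
j=8 picked index 9: u0 ∈ [-2/27, 1/18)
j=9 picked index 10: u0 ∈ [-1/36, 13/108)
j=10 picked index 10: u0 ∈ [-1/9, 1/27)
j=11 picked index 11: u0 ∈ [-5/108, 1/12)
intersection: [1/108, 1/54)

1/108 1/54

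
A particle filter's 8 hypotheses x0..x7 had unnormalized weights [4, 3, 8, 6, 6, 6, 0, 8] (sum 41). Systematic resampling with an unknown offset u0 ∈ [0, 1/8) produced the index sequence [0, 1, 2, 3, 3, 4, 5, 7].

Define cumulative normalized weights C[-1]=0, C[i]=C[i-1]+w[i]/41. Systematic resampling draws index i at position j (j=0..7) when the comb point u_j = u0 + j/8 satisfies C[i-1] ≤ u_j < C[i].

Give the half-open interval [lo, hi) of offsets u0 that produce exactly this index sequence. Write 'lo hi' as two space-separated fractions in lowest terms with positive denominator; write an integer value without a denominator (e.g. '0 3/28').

0 1/82

C = [4/41, 7/41, 15/41, 21/41, 27/41, 33/41, 33/41, 1]
j=0 picked index 0: u0 ∈ [0, 4/41)
j=1 picked index 1: u0 ∈ [-9/328, 15/328)
j=2 picked index 2: u0 ∈ [-13/164, 19/164)
j=3 picked index 3: u0 ∈ [-3/328, 45/328)
j=4 picked index 3: u0 ∈ [-11/82, 1/82)
j=5 picked index 4: u0 ∈ [-37/328, 11/328)
j=6 picked index 5: u0 ∈ [-15/164, 9/164)
j=7 picked index 7: u0 ∈ [-23/328, 1/8)
intersection: [0, 1/82)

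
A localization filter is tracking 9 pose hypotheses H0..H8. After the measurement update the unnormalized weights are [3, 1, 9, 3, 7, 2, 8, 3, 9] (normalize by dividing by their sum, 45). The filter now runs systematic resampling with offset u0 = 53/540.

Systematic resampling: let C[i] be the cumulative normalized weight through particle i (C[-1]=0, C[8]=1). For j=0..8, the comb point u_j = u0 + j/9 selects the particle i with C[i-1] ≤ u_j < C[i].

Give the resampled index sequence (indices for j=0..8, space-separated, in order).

C = [1/15, 4/45, 13/45, 16/45, 23/45, 5/9, 11/15, 4/5, 1]
j=0: u_0=53/540 ∈ [4/45, 13/45) → index 2
j=1: u_1=113/540 ∈ [4/45, 13/45) → index 2
j=2: u_2=173/540 ∈ [13/45, 16/45) → index 3
j=3: u_3=233/540 ∈ [16/45, 23/45) → index 4
j=4: u_4=293/540 ∈ [23/45, 5/9) → index 5
j=5: u_5=353/540 ∈ [5/9, 11/15) → index 6
j=6: u_6=413/540 ∈ [11/15, 4/5) → index 7
j=7: u_7=473/540 ∈ [4/5, 1) → index 8
j=8: u_8=533/540 ∈ [4/5, 1) → index 8

2 2 3 4 5 6 7 8 8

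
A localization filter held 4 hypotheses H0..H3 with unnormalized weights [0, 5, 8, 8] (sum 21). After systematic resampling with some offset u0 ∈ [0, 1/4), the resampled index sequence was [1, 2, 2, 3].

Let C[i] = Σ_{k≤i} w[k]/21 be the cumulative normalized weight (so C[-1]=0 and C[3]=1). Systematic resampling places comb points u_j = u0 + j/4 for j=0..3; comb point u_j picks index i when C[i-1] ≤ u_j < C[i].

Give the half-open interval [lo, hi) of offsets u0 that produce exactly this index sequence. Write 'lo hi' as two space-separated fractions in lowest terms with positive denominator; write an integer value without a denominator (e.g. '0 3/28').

C = [0, 5/21, 13/21, 1]
j=0 picked index 1: u0 ∈ [0, 5/21)
j=1 picked index 2: u0 ∈ [-1/84, 31/84)
j=2 picked index 2: u0 ∈ [-11/42, 5/42)
j=3 picked index 3: u0 ∈ [-11/84, 1/4)
intersection: [0, 5/42)

0 5/42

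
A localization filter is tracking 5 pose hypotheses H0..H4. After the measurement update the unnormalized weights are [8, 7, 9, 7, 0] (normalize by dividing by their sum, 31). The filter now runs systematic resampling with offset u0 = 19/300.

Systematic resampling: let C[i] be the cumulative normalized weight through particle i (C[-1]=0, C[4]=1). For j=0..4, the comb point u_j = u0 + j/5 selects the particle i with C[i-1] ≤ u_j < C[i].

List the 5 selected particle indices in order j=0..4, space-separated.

0 1 1 2 3

C = [8/31, 15/31, 24/31, 1, 1]
j=0: u_0=19/300 ∈ [0, 8/31) → index 0
j=1: u_1=79/300 ∈ [8/31, 15/31) → index 1
j=2: u_2=139/300 ∈ [8/31, 15/31) → index 1
j=3: u_3=199/300 ∈ [15/31, 24/31) → index 2
j=4: u_4=259/300 ∈ [24/31, 1) → index 3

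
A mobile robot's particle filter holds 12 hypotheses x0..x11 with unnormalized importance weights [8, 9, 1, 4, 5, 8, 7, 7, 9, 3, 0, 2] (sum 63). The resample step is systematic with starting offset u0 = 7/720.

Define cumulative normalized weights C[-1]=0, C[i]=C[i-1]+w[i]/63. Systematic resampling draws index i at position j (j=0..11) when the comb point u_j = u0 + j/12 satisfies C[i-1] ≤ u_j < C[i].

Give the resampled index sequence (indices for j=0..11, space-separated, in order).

C = [8/63, 17/63, 2/7, 22/63, 3/7, 5/9, 2/3, 7/9, 58/63, 61/63, 61/63, 1]
j=0: u_0=7/720 ∈ [0, 8/63) → index 0
j=1: u_1=67/720 ∈ [0, 8/63) → index 0
j=2: u_2=127/720 ∈ [8/63, 17/63) → index 1
j=3: u_3=187/720 ∈ [8/63, 17/63) → index 1
j=4: u_4=247/720 ∈ [2/7, 22/63) → index 3
j=5: u_5=307/720 ∈ [22/63, 3/7) → index 4
j=6: u_6=367/720 ∈ [3/7, 5/9) → index 5
j=7: u_7=427/720 ∈ [5/9, 2/3) → index 6
j=8: u_8=487/720 ∈ [2/3, 7/9) → index 7
j=9: u_9=547/720 ∈ [2/3, 7/9) → index 7
j=10: u_10=607/720 ∈ [7/9, 58/63) → index 8
j=11: u_11=667/720 ∈ [58/63, 61/63) → index 9

0 0 1 1 3 4 5 6 7 7 8 9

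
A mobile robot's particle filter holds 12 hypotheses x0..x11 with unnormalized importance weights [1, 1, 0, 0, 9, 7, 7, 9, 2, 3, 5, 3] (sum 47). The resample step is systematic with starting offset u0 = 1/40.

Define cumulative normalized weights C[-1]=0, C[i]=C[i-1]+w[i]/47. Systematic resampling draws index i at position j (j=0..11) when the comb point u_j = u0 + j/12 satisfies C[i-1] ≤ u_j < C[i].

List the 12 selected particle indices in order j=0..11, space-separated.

1 4 4 5 5 6 6 7 7 9 10 11

C = [1/47, 2/47, 2/47, 2/47, 11/47, 18/47, 25/47, 34/47, 36/47, 39/47, 44/47, 1]
j=0: u_0=1/40 ∈ [1/47, 2/47) → index 1
j=1: u_1=13/120 ∈ [2/47, 11/47) → index 4
j=2: u_2=23/120 ∈ [2/47, 11/47) → index 4
j=3: u_3=11/40 ∈ [11/47, 18/47) → index 5
j=4: u_4=43/120 ∈ [11/47, 18/47) → index 5
j=5: u_5=53/120 ∈ [18/47, 25/47) → index 6
j=6: u_6=21/40 ∈ [18/47, 25/47) → index 6
j=7: u_7=73/120 ∈ [25/47, 34/47) → index 7
j=8: u_8=83/120 ∈ [25/47, 34/47) → index 7
j=9: u_9=31/40 ∈ [36/47, 39/47) → index 9
j=10: u_10=103/120 ∈ [39/47, 44/47) → index 10
j=11: u_11=113/120 ∈ [44/47, 1) → index 11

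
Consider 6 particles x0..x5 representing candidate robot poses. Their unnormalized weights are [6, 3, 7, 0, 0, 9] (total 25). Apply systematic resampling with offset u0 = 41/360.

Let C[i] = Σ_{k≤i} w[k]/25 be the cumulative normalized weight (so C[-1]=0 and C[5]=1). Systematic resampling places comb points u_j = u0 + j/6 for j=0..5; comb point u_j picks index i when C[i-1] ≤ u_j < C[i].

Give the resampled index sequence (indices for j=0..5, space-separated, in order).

C = [6/25, 9/25, 16/25, 16/25, 16/25, 1]
j=0: u_0=41/360 ∈ [0, 6/25) → index 0
j=1: u_1=101/360 ∈ [6/25, 9/25) → index 1
j=2: u_2=161/360 ∈ [9/25, 16/25) → index 2
j=3: u_3=221/360 ∈ [9/25, 16/25) → index 2
j=4: u_4=281/360 ∈ [16/25, 1) → index 5
j=5: u_5=341/360 ∈ [16/25, 1) → index 5

0 1 2 2 5 5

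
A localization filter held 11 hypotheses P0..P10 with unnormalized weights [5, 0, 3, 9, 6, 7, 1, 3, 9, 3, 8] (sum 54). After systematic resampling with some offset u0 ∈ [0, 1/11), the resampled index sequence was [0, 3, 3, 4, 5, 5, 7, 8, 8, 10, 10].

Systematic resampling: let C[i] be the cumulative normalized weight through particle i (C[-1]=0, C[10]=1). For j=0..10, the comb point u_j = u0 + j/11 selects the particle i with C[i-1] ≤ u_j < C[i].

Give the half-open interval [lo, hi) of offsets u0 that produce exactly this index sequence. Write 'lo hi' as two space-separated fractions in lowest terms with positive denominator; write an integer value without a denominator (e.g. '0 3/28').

C = [5/54, 5/54, 4/27, 17/54, 23/54, 5/9, 31/54, 17/27, 43/54, 23/27, 1]
j=0 picked index 0: u0 ∈ [0, 5/54)
j=1 picked index 3: u0 ∈ [17/297, 133/594)
j=2 picked index 3: u0 ∈ [-10/297, 79/594)
j=3 picked index 4: u0 ∈ [25/594, 91/594)
j=4 picked index 5: u0 ∈ [37/594, 19/99)
j=5 picked index 5: u0 ∈ [-17/594, 10/99)
j=6 picked index 7: u0 ∈ [17/594, 25/297)
j=7 picked index 8: u0 ∈ [-2/297, 95/594)
j=8 picked index 8: u0 ∈ [-29/297, 41/594)
j=9 picked index 10: u0 ∈ [10/297, 2/11)
j=10 picked index 10: u0 ∈ [-17/297, 1/11)
intersection: [37/594, 41/594)

37/594 41/594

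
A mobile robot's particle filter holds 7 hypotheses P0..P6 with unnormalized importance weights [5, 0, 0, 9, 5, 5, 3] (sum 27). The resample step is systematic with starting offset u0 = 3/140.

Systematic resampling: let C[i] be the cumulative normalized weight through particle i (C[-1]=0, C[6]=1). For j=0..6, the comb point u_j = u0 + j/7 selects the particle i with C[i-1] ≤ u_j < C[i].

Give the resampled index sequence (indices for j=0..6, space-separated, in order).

0 0 3 3 4 5 5

C = [5/27, 5/27, 5/27, 14/27, 19/27, 8/9, 1]
j=0: u_0=3/140 ∈ [0, 5/27) → index 0
j=1: u_1=23/140 ∈ [0, 5/27) → index 0
j=2: u_2=43/140 ∈ [5/27, 14/27) → index 3
j=3: u_3=9/20 ∈ [5/27, 14/27) → index 3
j=4: u_4=83/140 ∈ [14/27, 19/27) → index 4
j=5: u_5=103/140 ∈ [19/27, 8/9) → index 5
j=6: u_6=123/140 ∈ [19/27, 8/9) → index 5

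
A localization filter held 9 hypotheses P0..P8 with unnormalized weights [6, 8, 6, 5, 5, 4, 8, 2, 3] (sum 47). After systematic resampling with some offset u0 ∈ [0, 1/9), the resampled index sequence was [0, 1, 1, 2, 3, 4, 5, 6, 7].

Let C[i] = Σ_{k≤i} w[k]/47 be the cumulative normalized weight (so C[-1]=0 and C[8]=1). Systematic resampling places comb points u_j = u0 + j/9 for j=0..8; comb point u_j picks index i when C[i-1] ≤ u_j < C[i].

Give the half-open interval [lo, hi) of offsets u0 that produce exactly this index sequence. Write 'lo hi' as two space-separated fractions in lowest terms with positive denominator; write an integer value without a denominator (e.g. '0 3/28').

C = [6/47, 14/47, 20/47, 25/47, 30/47, 34/47, 42/47, 44/47, 1]
j=0 picked index 0: u0 ∈ [0, 6/47)
j=1 picked index 1: u0 ∈ [7/423, 79/423)
j=2 picked index 1: u0 ∈ [-40/423, 32/423)
j=3 picked index 2: u0 ∈ [-5/141, 13/141)
j=4 picked index 3: u0 ∈ [-8/423, 37/423)
j=5 picked index 4: u0 ∈ [-10/423, 35/423)
j=6 picked index 5: u0 ∈ [-4/141, 8/141)
j=7 picked index 6: u0 ∈ [-23/423, 49/423)
j=8 picked index 7: u0 ∈ [2/423, 20/423)
intersection: [7/423, 20/423)

7/423 20/423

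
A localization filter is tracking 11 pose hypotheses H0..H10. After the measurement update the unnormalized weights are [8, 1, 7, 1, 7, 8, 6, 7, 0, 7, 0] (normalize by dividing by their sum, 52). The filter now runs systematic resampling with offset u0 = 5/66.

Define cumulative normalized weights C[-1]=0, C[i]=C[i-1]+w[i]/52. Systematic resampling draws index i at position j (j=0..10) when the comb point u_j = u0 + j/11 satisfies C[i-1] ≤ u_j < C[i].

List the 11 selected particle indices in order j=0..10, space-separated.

0 1 2 4 4 5 6 6 7 9 9

C = [2/13, 9/52, 4/13, 17/52, 6/13, 8/13, 19/26, 45/52, 45/52, 1, 1]
j=0: u_0=5/66 ∈ [0, 2/13) → index 0
j=1: u_1=1/6 ∈ [2/13, 9/52) → index 1
j=2: u_2=17/66 ∈ [9/52, 4/13) → index 2
j=3: u_3=23/66 ∈ [17/52, 6/13) → index 4
j=4: u_4=29/66 ∈ [17/52, 6/13) → index 4
j=5: u_5=35/66 ∈ [6/13, 8/13) → index 5
j=6: u_6=41/66 ∈ [8/13, 19/26) → index 6
j=7: u_7=47/66 ∈ [8/13, 19/26) → index 6
j=8: u_8=53/66 ∈ [19/26, 45/52) → index 7
j=9: u_9=59/66 ∈ [45/52, 1) → index 9
j=10: u_10=65/66 ∈ [45/52, 1) → index 9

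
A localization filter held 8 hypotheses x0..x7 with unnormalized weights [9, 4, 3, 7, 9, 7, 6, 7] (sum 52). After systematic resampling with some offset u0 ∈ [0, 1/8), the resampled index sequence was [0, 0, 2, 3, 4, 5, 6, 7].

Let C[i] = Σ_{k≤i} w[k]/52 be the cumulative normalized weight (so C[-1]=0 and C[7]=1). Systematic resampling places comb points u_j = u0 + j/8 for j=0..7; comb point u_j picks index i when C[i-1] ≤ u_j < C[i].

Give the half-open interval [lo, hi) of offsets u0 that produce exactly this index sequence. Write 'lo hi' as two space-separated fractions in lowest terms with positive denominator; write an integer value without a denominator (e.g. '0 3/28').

0 5/104

C = [9/52, 1/4, 4/13, 23/52, 8/13, 3/4, 45/52, 1]
j=0 picked index 0: u0 ∈ [0, 9/52)
j=1 picked index 0: u0 ∈ [-1/8, 5/104)
j=2 picked index 2: u0 ∈ [0, 3/52)
j=3 picked index 3: u0 ∈ [-7/104, 7/104)
j=4 picked index 4: u0 ∈ [-3/52, 3/26)
j=5 picked index 5: u0 ∈ [-1/104, 1/8)
j=6 picked index 6: u0 ∈ [0, 3/26)
j=7 picked index 7: u0 ∈ [-1/104, 1/8)
intersection: [0, 5/104)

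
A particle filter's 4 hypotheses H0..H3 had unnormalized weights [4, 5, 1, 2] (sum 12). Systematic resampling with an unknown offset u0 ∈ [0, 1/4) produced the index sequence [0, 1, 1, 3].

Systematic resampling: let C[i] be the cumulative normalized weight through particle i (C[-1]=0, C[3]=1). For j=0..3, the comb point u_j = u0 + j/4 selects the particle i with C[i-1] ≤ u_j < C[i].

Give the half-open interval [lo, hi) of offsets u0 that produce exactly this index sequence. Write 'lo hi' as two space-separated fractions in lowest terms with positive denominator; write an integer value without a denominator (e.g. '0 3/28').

C = [1/3, 3/4, 5/6, 1]
j=0 picked index 0: u0 ∈ [0, 1/3)
j=1 picked index 1: u0 ∈ [1/12, 1/2)
j=2 picked index 1: u0 ∈ [-1/6, 1/4)
j=3 picked index 3: u0 ∈ [1/12, 1/4)
intersection: [1/12, 1/4)

1/12 1/4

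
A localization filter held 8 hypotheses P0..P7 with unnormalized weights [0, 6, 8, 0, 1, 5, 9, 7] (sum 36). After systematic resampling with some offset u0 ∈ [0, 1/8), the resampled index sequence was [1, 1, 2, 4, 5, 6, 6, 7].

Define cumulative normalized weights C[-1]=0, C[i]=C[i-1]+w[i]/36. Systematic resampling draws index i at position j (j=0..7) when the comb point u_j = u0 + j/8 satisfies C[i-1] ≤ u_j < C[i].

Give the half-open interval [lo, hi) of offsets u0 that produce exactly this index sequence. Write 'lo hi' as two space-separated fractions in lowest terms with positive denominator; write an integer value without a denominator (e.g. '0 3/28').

1/72 1/24

C = [0, 1/6, 7/18, 7/18, 5/12, 5/9, 29/36, 1]
j=0 picked index 1: u0 ∈ [0, 1/6)
j=1 picked index 1: u0 ∈ [-1/8, 1/24)
j=2 picked index 2: u0 ∈ [-1/12, 5/36)
j=3 picked index 4: u0 ∈ [1/72, 1/24)
j=4 picked index 5: u0 ∈ [-1/12, 1/18)
j=5 picked index 6: u0 ∈ [-5/72, 13/72)
j=6 picked index 6: u0 ∈ [-7/36, 1/18)
j=7 picked index 7: u0 ∈ [-5/72, 1/8)
intersection: [1/72, 1/24)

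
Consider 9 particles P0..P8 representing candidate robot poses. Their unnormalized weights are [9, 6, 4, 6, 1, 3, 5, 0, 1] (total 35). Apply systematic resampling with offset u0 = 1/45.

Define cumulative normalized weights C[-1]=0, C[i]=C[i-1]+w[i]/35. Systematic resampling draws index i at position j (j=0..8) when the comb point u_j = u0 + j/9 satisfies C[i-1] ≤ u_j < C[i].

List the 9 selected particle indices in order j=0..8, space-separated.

C = [9/35, 3/7, 19/35, 5/7, 26/35, 29/35, 34/35, 34/35, 1]
j=0: u_0=1/45 ∈ [0, 9/35) → index 0
j=1: u_1=2/15 ∈ [0, 9/35) → index 0
j=2: u_2=11/45 ∈ [0, 9/35) → index 0
j=3: u_3=16/45 ∈ [9/35, 3/7) → index 1
j=4: u_4=7/15 ∈ [3/7, 19/35) → index 2
j=5: u_5=26/45 ∈ [19/35, 5/7) → index 3
j=6: u_6=31/45 ∈ [19/35, 5/7) → index 3
j=7: u_7=4/5 ∈ [26/35, 29/35) → index 5
j=8: u_8=41/45 ∈ [29/35, 34/35) → index 6

0 0 0 1 2 3 3 5 6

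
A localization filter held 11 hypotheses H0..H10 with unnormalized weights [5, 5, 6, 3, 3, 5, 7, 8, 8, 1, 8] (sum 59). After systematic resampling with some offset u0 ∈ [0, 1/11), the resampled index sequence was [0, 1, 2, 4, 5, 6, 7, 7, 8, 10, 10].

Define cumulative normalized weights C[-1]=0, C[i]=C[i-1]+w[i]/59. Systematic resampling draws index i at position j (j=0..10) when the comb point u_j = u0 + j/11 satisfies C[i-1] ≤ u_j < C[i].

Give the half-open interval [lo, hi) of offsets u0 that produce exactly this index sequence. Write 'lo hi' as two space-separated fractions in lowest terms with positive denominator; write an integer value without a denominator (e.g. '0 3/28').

C = [5/59, 10/59, 16/59, 19/59, 22/59, 27/59, 34/59, 42/59, 50/59, 51/59, 1]
j=0 picked index 0: u0 ∈ [0, 5/59)
j=1 picked index 1: u0 ∈ [-4/649, 51/649)
j=2 picked index 2: u0 ∈ [-8/649, 58/649)
j=3 picked index 4: u0 ∈ [32/649, 65/649)
j=4 picked index 5: u0 ∈ [6/649, 61/649)
j=5 picked index 6: u0 ∈ [2/649, 79/649)
j=6 picked index 7: u0 ∈ [20/649, 108/649)
j=7 picked index 7: u0 ∈ [-39/649, 49/649)
j=8 picked index 8: u0 ∈ [-10/649, 78/649)
j=9 picked index 10: u0 ∈ [30/649, 2/11)
j=10 picked index 10: u0 ∈ [-29/649, 1/11)
intersection: [32/649, 49/649)

32/649 49/649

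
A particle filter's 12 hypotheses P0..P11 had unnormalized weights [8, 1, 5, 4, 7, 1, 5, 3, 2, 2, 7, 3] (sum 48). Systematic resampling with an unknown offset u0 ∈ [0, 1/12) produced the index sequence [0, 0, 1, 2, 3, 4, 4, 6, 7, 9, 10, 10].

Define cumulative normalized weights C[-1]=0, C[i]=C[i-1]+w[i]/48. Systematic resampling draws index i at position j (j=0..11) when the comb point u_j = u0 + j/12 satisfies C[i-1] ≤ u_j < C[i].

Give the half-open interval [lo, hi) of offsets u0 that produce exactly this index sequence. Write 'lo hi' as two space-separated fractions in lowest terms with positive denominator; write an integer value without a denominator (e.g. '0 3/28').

C = [1/6, 3/16, 7/24, 3/8, 25/48, 13/24, 31/48, 17/24, 3/4, 19/24, 15/16, 1]
j=0 picked index 0: u0 ∈ [0, 1/6)
j=1 picked index 0: u0 ∈ [-1/12, 1/12)
j=2 picked index 1: u0 ∈ [0, 1/48)
j=3 picked index 2: u0 ∈ [-1/16, 1/24)
j=4 picked index 3: u0 ∈ [-1/24, 1/24)
j=5 picked index 4: u0 ∈ [-1/24, 5/48)
j=6 picked index 4: u0 ∈ [-1/8, 1/48)
j=7 picked index 6: u0 ∈ [-1/24, 1/16)
j=8 picked index 7: u0 ∈ [-1/48, 1/24)
j=9 picked index 9: u0 ∈ [0, 1/24)
j=10 picked index 10: u0 ∈ [-1/24, 5/48)
j=11 picked index 10: u0 ∈ [-1/8, 1/48)
intersection: [0, 1/48)

0 1/48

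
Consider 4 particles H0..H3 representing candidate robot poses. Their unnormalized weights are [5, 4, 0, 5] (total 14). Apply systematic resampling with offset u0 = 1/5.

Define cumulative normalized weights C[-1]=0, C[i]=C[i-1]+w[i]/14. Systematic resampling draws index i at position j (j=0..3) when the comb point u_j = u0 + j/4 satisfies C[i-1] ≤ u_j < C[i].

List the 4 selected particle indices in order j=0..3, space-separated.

0 1 3 3

C = [5/14, 9/14, 9/14, 1]
j=0: u_0=1/5 ∈ [0, 5/14) → index 0
j=1: u_1=9/20 ∈ [5/14, 9/14) → index 1
j=2: u_2=7/10 ∈ [9/14, 1) → index 3
j=3: u_3=19/20 ∈ [9/14, 1) → index 3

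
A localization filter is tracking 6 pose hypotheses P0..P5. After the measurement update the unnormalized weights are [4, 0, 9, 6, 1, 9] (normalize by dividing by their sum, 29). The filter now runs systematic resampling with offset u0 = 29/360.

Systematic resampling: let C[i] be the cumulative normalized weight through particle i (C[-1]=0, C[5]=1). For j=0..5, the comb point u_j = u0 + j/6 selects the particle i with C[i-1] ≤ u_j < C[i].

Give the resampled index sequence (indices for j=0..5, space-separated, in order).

C = [4/29, 4/29, 13/29, 19/29, 20/29, 1]
j=0: u_0=29/360 ∈ [0, 4/29) → index 0
j=1: u_1=89/360 ∈ [4/29, 13/29) → index 2
j=2: u_2=149/360 ∈ [4/29, 13/29) → index 2
j=3: u_3=209/360 ∈ [13/29, 19/29) → index 3
j=4: u_4=269/360 ∈ [20/29, 1) → index 5
j=5: u_5=329/360 ∈ [20/29, 1) → index 5

0 2 2 3 5 5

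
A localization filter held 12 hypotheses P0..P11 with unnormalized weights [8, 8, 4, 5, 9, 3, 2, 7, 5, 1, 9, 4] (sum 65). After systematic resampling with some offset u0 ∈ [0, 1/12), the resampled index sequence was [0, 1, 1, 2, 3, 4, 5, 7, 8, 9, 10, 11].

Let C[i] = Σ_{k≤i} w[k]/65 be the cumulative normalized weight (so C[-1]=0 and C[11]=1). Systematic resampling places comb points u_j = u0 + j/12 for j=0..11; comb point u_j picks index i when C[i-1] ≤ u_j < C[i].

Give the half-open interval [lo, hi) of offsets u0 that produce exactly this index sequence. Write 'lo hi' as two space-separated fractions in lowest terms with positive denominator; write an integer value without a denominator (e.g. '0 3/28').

8/195 1/20

C = [8/65, 16/65, 4/13, 5/13, 34/65, 37/65, 3/5, 46/65, 51/65, 4/5, 61/65, 1]
j=0 picked index 0: u0 ∈ [0, 8/65)
j=1 picked index 1: u0 ∈ [31/780, 127/780)
j=2 picked index 1: u0 ∈ [-17/390, 31/390)
j=3 picked index 2: u0 ∈ [-1/260, 3/52)
j=4 picked index 3: u0 ∈ [-1/39, 2/39)
j=5 picked index 4: u0 ∈ [-5/156, 83/780)
j=6 picked index 5: u0 ∈ [3/130, 9/130)
j=7 picked index 7: u0 ∈ [1/60, 97/780)
j=8 picked index 8: u0 ∈ [8/195, 23/195)
j=9 picked index 9: u0 ∈ [9/260, 1/20)
j=10 picked index 10: u0 ∈ [-1/30, 41/390)
j=11 picked index 11: u0 ∈ [17/780, 1/12)
intersection: [8/195, 1/20)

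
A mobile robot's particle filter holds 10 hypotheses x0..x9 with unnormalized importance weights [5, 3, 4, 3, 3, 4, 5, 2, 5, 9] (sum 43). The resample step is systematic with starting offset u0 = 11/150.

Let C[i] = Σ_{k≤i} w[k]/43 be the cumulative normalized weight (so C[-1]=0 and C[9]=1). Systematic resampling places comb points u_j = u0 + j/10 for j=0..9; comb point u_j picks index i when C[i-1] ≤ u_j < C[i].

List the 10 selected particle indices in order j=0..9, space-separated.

C = [5/43, 8/43, 12/43, 15/43, 18/43, 22/43, 27/43, 29/43, 34/43, 1]
j=0: u_0=11/150 ∈ [0, 5/43) → index 0
j=1: u_1=13/75 ∈ [5/43, 8/43) → index 1
j=2: u_2=41/150 ∈ [8/43, 12/43) → index 2
j=3: u_3=28/75 ∈ [15/43, 18/43) → index 4
j=4: u_4=71/150 ∈ [18/43, 22/43) → index 5
j=5: u_5=43/75 ∈ [22/43, 27/43) → index 6
j=6: u_6=101/150 ∈ [27/43, 29/43) → index 7
j=7: u_7=58/75 ∈ [29/43, 34/43) → index 8
j=8: u_8=131/150 ∈ [34/43, 1) → index 9
j=9: u_9=73/75 ∈ [34/43, 1) → index 9

0 1 2 4 5 6 7 8 9 9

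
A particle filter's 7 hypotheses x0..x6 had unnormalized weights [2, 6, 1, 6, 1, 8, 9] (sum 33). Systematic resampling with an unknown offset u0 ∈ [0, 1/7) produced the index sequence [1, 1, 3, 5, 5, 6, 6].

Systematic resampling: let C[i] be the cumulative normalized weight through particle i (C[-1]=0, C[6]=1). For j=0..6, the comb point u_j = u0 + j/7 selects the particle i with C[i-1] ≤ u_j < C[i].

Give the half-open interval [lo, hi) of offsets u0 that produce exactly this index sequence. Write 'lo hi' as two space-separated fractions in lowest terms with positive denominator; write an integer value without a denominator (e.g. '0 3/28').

2/33 23/231

C = [2/33, 8/33, 3/11, 5/11, 16/33, 8/11, 1]
j=0 picked index 1: u0 ∈ [2/33, 8/33)
j=1 picked index 1: u0 ∈ [-19/231, 23/231)
j=2 picked index 3: u0 ∈ [-1/77, 13/77)
j=3 picked index 5: u0 ∈ [13/231, 23/77)
j=4 picked index 5: u0 ∈ [-20/231, 12/77)
j=5 picked index 6: u0 ∈ [1/77, 2/7)
j=6 picked index 6: u0 ∈ [-10/77, 1/7)
intersection: [2/33, 23/231)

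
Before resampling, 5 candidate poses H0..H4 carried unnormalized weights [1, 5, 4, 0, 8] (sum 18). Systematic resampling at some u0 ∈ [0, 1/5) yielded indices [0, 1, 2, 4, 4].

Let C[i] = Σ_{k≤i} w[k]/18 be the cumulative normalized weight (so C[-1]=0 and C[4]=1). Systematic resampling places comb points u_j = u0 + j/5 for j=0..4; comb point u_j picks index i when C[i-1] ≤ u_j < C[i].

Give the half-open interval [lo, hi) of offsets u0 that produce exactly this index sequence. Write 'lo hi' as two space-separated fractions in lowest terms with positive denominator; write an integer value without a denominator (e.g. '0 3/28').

C = [1/18, 1/3, 5/9, 5/9, 1]
j=0 picked index 0: u0 ∈ [0, 1/18)
j=1 picked index 1: u0 ∈ [-13/90, 2/15)
j=2 picked index 2: u0 ∈ [-1/15, 7/45)
j=3 picked index 4: u0 ∈ [-2/45, 2/5)
j=4 picked index 4: u0 ∈ [-11/45, 1/5)
intersection: [0, 1/18)

0 1/18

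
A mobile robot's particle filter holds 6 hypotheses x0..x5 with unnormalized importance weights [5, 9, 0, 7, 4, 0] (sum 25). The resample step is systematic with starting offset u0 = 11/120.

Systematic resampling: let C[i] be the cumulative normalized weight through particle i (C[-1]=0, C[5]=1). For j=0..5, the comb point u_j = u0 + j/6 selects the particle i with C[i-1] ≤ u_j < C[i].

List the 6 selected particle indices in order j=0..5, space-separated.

0 1 1 3 3 4

C = [1/5, 14/25, 14/25, 21/25, 1, 1]
j=0: u_0=11/120 ∈ [0, 1/5) → index 0
j=1: u_1=31/120 ∈ [1/5, 14/25) → index 1
j=2: u_2=17/40 ∈ [1/5, 14/25) → index 1
j=3: u_3=71/120 ∈ [14/25, 21/25) → index 3
j=4: u_4=91/120 ∈ [14/25, 21/25) → index 3
j=5: u_5=37/40 ∈ [21/25, 1) → index 4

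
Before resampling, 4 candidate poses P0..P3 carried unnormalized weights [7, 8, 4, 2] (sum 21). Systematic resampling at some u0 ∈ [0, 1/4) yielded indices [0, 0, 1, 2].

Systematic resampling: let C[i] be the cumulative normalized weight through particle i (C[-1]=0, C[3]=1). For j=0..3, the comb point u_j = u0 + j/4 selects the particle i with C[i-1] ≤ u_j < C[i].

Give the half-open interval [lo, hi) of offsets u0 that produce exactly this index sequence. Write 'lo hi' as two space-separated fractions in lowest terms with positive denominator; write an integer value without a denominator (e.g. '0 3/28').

C = [1/3, 5/7, 19/21, 1]
j=0 picked index 0: u0 ∈ [0, 1/3)
j=1 picked index 0: u0 ∈ [-1/4, 1/12)
j=2 picked index 1: u0 ∈ [-1/6, 3/14)
j=3 picked index 2: u0 ∈ [-1/28, 13/84)
intersection: [0, 1/12)

0 1/12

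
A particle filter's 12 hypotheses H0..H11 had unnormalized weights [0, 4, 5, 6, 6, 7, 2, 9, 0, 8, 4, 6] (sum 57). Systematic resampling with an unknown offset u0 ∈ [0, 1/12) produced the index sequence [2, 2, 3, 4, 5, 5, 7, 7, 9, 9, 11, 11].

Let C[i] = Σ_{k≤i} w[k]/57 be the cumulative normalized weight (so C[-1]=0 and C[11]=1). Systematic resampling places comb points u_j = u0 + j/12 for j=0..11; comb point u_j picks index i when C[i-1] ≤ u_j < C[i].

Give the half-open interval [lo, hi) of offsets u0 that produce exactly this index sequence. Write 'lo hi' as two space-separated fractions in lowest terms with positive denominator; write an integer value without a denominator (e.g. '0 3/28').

C = [0, 4/57, 3/19, 5/19, 7/19, 28/57, 10/19, 13/19, 13/19, 47/57, 17/19, 1]
j=0 picked index 2: u0 ∈ [4/57, 3/19)
j=1 picked index 2: u0 ∈ [-1/76, 17/228)
j=2 picked index 3: u0 ∈ [-1/114, 11/114)
j=3 picked index 4: u0 ∈ [1/76, 9/76)
j=4 picked index 5: u0 ∈ [2/57, 3/19)
j=5 picked index 5: u0 ∈ [-11/228, 17/228)
j=6 picked index 7: u0 ∈ [1/38, 7/38)
j=7 picked index 7: u0 ∈ [-13/228, 23/228)
j=8 picked index 9: u0 ∈ [1/57, 3/19)
j=9 picked index 9: u0 ∈ [-5/76, 17/228)
j=10 picked index 11: u0 ∈ [7/114, 1/6)
j=11 picked index 11: u0 ∈ [-5/228, 1/12)
intersection: [4/57, 17/228)

4/57 17/228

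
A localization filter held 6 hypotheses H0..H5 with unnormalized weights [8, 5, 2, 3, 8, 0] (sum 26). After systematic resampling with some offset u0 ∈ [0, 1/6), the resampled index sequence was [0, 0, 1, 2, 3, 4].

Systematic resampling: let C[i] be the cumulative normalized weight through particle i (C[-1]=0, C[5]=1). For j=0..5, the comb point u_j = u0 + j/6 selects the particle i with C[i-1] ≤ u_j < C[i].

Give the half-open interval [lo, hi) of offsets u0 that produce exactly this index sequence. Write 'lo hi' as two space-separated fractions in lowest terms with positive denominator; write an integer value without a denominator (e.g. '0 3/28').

C = [4/13, 1/2, 15/26, 9/13, 1, 1]
j=0 picked index 0: u0 ∈ [0, 4/13)
j=1 picked index 0: u0 ∈ [-1/6, 11/78)
j=2 picked index 1: u0 ∈ [-1/39, 1/6)
j=3 picked index 2: u0 ∈ [0, 1/13)
j=4 picked index 3: u0 ∈ [-7/78, 1/39)
j=5 picked index 4: u0 ∈ [-11/78, 1/6)
intersection: [0, 1/39)

0 1/39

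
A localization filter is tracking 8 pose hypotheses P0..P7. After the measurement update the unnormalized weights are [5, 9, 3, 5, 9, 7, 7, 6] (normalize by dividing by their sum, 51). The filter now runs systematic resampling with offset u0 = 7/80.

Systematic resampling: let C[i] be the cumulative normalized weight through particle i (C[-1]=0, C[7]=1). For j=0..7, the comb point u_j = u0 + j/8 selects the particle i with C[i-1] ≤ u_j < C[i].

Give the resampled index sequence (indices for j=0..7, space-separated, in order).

0 1 3 4 4 5 6 7

C = [5/51, 14/51, 1/3, 22/51, 31/51, 38/51, 15/17, 1]
j=0: u_0=7/80 ∈ [0, 5/51) → index 0
j=1: u_1=17/80 ∈ [5/51, 14/51) → index 1
j=2: u_2=27/80 ∈ [1/3, 22/51) → index 3
j=3: u_3=37/80 ∈ [22/51, 31/51) → index 4
j=4: u_4=47/80 ∈ [22/51, 31/51) → index 4
j=5: u_5=57/80 ∈ [31/51, 38/51) → index 5
j=6: u_6=67/80 ∈ [38/51, 15/17) → index 6
j=7: u_7=77/80 ∈ [15/17, 1) → index 7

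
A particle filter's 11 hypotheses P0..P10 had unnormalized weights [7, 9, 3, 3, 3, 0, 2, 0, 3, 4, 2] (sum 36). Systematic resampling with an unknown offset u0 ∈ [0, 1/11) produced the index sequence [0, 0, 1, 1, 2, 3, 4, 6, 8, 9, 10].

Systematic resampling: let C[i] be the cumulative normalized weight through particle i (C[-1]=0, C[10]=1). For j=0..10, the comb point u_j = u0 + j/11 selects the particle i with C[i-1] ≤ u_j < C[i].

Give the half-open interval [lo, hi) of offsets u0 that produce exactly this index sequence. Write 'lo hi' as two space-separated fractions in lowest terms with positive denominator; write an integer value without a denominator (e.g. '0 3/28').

8/99 1/11

C = [7/36, 4/9, 19/36, 11/18, 25/36, 25/36, 3/4, 3/4, 5/6, 17/18, 1]
j=0 picked index 0: u0 ∈ [0, 7/36)
j=1 picked index 0: u0 ∈ [-1/11, 41/396)
j=2 picked index 1: u0 ∈ [5/396, 26/99)
j=3 picked index 1: u0 ∈ [-31/396, 17/99)
j=4 picked index 2: u0 ∈ [8/99, 65/396)
j=5 picked index 3: u0 ∈ [29/396, 31/198)
j=6 picked index 4: u0 ∈ [13/198, 59/396)
j=7 picked index 6: u0 ∈ [23/396, 5/44)
j=8 picked index 8: u0 ∈ [1/44, 7/66)
j=9 picked index 9: u0 ∈ [1/66, 25/198)
j=10 picked index 10: u0 ∈ [7/198, 1/11)
intersection: [8/99, 1/11)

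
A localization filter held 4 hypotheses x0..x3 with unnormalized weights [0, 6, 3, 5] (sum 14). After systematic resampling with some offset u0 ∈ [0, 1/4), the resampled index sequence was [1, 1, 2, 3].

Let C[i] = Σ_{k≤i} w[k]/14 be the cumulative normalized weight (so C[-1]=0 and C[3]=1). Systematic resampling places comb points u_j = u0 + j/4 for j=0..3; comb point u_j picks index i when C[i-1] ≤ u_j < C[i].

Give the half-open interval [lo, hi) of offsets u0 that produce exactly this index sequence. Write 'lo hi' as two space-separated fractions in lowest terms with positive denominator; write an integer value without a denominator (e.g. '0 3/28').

0 1/7

C = [0, 3/7, 9/14, 1]
j=0 picked index 1: u0 ∈ [0, 3/7)
j=1 picked index 1: u0 ∈ [-1/4, 5/28)
j=2 picked index 2: u0 ∈ [-1/14, 1/7)
j=3 picked index 3: u0 ∈ [-3/28, 1/4)
intersection: [0, 1/7)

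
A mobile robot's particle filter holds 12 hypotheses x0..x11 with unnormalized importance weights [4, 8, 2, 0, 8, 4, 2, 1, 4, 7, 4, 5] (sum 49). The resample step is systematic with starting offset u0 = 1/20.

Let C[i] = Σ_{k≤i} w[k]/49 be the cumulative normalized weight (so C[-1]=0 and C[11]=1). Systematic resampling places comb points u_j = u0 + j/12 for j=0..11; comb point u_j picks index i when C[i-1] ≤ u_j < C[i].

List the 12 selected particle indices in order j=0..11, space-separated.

0 1 1 4 4 5 6 8 9 9 10 11

C = [4/49, 12/49, 2/7, 2/7, 22/49, 26/49, 4/7, 29/49, 33/49, 40/49, 44/49, 1]
j=0: u_0=1/20 ∈ [0, 4/49) → index 0
j=1: u_1=2/15 ∈ [4/49, 12/49) → index 1
j=2: u_2=13/60 ∈ [4/49, 12/49) → index 1
j=3: u_3=3/10 ∈ [2/7, 22/49) → index 4
j=4: u_4=23/60 ∈ [2/7, 22/49) → index 4
j=5: u_5=7/15 ∈ [22/49, 26/49) → index 5
j=6: u_6=11/20 ∈ [26/49, 4/7) → index 6
j=7: u_7=19/30 ∈ [29/49, 33/49) → index 8
j=8: u_8=43/60 ∈ [33/49, 40/49) → index 9
j=9: u_9=4/5 ∈ [33/49, 40/49) → index 9
j=10: u_10=53/60 ∈ [40/49, 44/49) → index 10
j=11: u_11=29/30 ∈ [44/49, 1) → index 11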